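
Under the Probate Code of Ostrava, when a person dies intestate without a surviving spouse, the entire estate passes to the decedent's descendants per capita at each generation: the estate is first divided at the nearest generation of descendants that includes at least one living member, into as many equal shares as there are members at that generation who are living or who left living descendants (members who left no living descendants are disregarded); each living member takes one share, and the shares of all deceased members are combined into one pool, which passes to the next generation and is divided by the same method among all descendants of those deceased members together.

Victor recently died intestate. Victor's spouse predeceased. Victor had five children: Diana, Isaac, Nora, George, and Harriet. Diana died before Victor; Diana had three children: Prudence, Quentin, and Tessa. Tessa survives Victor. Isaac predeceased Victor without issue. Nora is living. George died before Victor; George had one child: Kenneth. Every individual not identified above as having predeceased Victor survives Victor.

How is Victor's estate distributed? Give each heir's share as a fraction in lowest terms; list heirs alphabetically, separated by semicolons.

There is no surviving spouse, so the entire estate passes to Victor's descendants per capita at each generation.
At generation 1 (Diana, Nora, George, Harriet) there are 4 shares of (1)/4 = 1/4 each.
Living: Nora and Harriet — each takes 1/4.
Deceased: Diana and George. Their combined 1/2 is pooled and carried to generation 2.
At generation 2 (Prudence, Quentin, Tessa, Kenneth) there are 4 shares of (1/2)/4 = 1/8 each.
Living: Prudence, Quentin, Tessa, and Kenneth — each takes 1/8.

Harriet 1/4; Kenneth 1/8; Nora 1/4; Prudence 1/8; Quentin 1/8; Tessa 1/8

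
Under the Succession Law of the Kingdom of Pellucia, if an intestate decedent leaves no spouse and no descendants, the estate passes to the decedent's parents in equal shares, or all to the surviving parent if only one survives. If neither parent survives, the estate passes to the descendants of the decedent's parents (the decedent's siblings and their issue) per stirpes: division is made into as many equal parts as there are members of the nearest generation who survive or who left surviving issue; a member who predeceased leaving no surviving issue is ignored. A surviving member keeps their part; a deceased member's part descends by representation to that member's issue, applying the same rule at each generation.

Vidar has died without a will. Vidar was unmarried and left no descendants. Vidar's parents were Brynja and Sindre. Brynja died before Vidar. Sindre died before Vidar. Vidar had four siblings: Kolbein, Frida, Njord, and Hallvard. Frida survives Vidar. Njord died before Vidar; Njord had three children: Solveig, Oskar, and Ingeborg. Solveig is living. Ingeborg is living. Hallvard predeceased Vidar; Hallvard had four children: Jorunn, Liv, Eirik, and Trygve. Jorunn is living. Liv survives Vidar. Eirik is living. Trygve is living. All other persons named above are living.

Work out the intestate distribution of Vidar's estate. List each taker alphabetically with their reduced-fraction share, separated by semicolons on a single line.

Eirik 1/16; Frida 1/4; Ingeborg 1/12; Jorunn 1/16; Kolbein 1/4; Liv 1/16; Oskar 1/12; Solveig 1/12; Trygve 1/16

Neither parent survives and there are no descendants, so the estate passes to Vidar's siblings and their issue per stirpes.
The estate is divided into 4 equal shares of 1/4 among Kolbein, Frida, Njord, Hallvard.
Kolbein is living and takes 1/4.
Frida is living and takes 1/4.
Njord predeceased; the 1/4 allotted to Njord's branch passes to Njord's issue by representation.
The 1/4 is divided into 3 equal shares of 1/12 among Solveig, Oskar, Ingeborg.
Solveig is living and takes 1/12.
Oskar is living and takes 1/12.
Ingeborg is living and takes 1/12.
Hallvard predeceased; the 1/4 allotted to Hallvard's branch passes to Hallvard's issue by representation.
The 1/4 is divided into 4 equal shares of 1/16 among Jorunn, Liv, Eirik, Trygve.
Jorunn is living and takes 1/16.
Liv is living and takes 1/16.
Eirik is living and takes 1/16.
Trygve is living and takes 1/16.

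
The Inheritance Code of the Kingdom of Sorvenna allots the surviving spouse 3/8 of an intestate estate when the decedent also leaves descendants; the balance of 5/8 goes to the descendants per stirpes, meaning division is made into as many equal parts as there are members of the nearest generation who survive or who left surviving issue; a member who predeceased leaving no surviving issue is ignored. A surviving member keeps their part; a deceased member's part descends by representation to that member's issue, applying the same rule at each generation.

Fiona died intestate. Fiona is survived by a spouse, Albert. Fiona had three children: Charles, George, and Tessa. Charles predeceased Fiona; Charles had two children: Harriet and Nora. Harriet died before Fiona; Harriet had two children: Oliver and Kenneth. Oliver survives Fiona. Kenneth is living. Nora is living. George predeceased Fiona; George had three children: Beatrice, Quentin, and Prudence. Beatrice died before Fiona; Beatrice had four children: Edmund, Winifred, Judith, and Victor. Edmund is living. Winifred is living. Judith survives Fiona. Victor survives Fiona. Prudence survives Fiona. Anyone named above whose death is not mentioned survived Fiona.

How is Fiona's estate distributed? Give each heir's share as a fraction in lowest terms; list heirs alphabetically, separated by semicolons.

Albert, as surviving spouse, takes 3/8.
The remaining 5/8 passes to Fiona's descendants per stirpes.
The 5/8 is divided into 3 equal shares of 5/24 among Charles, George, Tessa.
Charles predeceased; the 5/24 allotted to Charles's branch passes to Charles's issue by representation.
The 5/24 is divided into 2 equal shares of 5/48 among Harriet, Nora.
Harriet predeceased; the 5/48 allotted to Harriet's branch passes to Harriet's issue by representation.
The 5/48 is divided into 2 equal shares of 5/96 among Oliver, Kenneth.
Oliver is living and takes 5/96.
Kenneth is living and takes 5/96.
Nora is living and takes 5/48.
George predeceased; the 5/24 allotted to George's branch passes to George's issue by representation.
The 5/24 is divided into 3 equal shares of 5/72 among Beatrice, Quentin, Prudence.
Beatrice predeceased; the 5/72 allotted to Beatrice's branch passes to Beatrice's issue by representation.
The 5/72 is divided into 4 equal shares of 5/288 among Edmund, Winifred, Judith, Victor.
Edmund is living and takes 5/288.
Winifred is living and takes 5/288.
Judith is living and takes 5/288.
Victor is living and takes 5/288.
Quentin is living and takes 5/72.
Prudence is living and takes 5/72.
Tessa is living and takes 5/24.

Albert 3/8; Edmund 5/288; Judith 5/288; Kenneth 5/96; Nora 5/48; Oliver 5/96; Prudence 5/72; Quentin 5/72; Tessa 5/24; Victor 5/288; Winifred 5/288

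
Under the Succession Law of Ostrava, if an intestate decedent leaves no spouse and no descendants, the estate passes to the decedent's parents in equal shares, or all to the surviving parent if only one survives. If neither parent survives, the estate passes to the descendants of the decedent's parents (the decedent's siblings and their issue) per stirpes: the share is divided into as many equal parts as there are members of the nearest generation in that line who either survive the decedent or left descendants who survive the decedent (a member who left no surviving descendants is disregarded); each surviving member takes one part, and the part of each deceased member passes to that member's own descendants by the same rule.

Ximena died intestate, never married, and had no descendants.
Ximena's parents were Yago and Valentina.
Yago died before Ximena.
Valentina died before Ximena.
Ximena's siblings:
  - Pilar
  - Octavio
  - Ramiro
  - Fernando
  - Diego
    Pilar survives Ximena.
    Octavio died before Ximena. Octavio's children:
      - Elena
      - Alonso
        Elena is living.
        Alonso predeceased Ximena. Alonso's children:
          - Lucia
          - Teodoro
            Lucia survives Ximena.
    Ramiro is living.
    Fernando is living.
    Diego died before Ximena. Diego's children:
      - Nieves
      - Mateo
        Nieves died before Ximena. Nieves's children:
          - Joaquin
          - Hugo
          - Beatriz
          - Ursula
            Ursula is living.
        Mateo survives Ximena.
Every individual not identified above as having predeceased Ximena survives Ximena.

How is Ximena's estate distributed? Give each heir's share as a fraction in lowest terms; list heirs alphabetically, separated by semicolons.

Beatriz 1/40; Elena 1/10; Fernando 1/5; Hugo 1/40; Joaquin 1/40; Lucia 1/20; Mateo 1/10; Pilar 1/5; Ramiro 1/5; Teodoro 1/20; Ursula 1/40

Neither parent survives and there are no descendants, so the estate passes to Ximena's siblings and their issue per stirpes.
The estate is divided into 5 equal shares of 1/5 among Pilar, Octavio, Ramiro, Fernando, Diego.
Pilar is living and takes 1/5.
Octavio predeceased; the 1/5 allotted to Octavio's branch passes to Octavio's issue by representation.
The 1/5 is divided into 2 equal shares of 1/10 among Elena, Alonso.
Elena is living and takes 1/10.
Alonso predeceased; the 1/10 allotted to Alonso's branch passes to Alonso's issue by representation.
The 1/10 is divided into 2 equal shares of 1/20 among Lucia, Teodoro.
Lucia is living and takes 1/20.
Teodoro is living and takes 1/20.
Ramiro is living and takes 1/5.
Fernando is living and takes 1/5.
Diego predeceased; the 1/5 allotted to Diego's branch passes to Diego's issue by representation.
The 1/5 is divided into 2 equal shares of 1/10 among Nieves, Mateo.
Nieves predeceased; the 1/10 allotted to Nieves's branch passes to Nieves's issue by representation.
The 1/10 is divided into 4 equal shares of 1/40 among Joaquin, Hugo, Beatriz, Ursula.
Joaquin is living and takes 1/40.
Hugo is living and takes 1/40.
Beatriz is living and takes 1/40.
Ursula is living and takes 1/40.
Mateo is living and takes 1/10.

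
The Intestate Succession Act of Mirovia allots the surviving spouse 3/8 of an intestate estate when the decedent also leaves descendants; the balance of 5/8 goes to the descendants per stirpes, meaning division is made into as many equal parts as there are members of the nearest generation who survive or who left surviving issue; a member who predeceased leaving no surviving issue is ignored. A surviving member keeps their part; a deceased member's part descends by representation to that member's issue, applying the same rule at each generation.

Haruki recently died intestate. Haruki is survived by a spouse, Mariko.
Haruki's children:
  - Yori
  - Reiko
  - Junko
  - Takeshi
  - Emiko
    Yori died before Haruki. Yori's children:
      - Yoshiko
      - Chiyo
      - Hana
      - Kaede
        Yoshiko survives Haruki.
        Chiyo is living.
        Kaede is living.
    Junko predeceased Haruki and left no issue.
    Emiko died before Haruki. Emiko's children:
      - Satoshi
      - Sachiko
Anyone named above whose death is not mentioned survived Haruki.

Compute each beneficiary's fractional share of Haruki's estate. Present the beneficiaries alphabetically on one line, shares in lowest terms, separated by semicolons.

Chiyo 5/128; Hana 5/128; Kaede 5/128; Mariko 3/8; Reiko 5/32; Sachiko 5/64; Satoshi 5/64; Takeshi 5/32; Yoshiko 5/128

Mariko, as surviving spouse, takes 3/8.
The remaining 5/8 passes to Haruki's descendants per stirpes.
Junko left no surviving issue, so that branch lapses and is disregarded.
The 5/8 is divided into 4 equal shares of 5/32 among Yori, Reiko, Takeshi, Emiko.
Yori predeceased; the 5/32 allotted to Yori's branch passes to Yori's issue by representation.
The 5/32 is divided into 4 equal shares of 5/128 among Yoshiko, Chiyo, Hana, Kaede.
Yoshiko is living and takes 5/128.
Chiyo is living and takes 5/128.
Hana is living and takes 5/128.
Kaede is living and takes 5/128.
Reiko is living and takes 5/32.
Takeshi is living and takes 5/32.
Emiko predeceased; the 5/32 allotted to Emiko's branch passes to Emiko's issue by representation.
The 5/32 is divided into 2 equal shares of 5/64 among Satoshi, Sachiko.
Satoshi is living and takes 5/64.
Sachiko is living and takes 5/64.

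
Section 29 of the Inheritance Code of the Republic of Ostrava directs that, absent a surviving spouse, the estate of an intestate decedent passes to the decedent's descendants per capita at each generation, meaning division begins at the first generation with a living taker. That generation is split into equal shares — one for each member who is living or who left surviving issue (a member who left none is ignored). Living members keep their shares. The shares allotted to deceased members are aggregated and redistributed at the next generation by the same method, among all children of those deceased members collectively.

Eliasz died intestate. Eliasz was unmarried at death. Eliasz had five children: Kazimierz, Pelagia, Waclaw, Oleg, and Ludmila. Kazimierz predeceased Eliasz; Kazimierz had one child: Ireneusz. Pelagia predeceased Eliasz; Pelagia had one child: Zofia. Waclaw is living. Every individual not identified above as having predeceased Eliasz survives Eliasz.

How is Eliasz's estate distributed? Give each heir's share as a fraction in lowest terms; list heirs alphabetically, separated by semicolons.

There is no surviving spouse, so the entire estate passes to Eliasz's descendants per capita at each generation.
At generation 1 (Kazimierz, Pelagia, Waclaw, Oleg, Ludmila) there are 5 shares of (1)/5 = 1/5 each.
Living: Waclaw, Oleg, and Ludmila — each takes 1/5.
Deceased: Kazimierz and Pelagia. Their combined 2/5 is pooled and carried to generation 2.
At generation 2 (Ireneusz, Zofia) there are 2 shares of (2/5)/2 = 1/5 each.
Living: Ireneusz and Zofia — each takes 1/5.

Ireneusz 1/5; Ludmila 1/5; Oleg 1/5; Waclaw 1/5; Zofia 1/5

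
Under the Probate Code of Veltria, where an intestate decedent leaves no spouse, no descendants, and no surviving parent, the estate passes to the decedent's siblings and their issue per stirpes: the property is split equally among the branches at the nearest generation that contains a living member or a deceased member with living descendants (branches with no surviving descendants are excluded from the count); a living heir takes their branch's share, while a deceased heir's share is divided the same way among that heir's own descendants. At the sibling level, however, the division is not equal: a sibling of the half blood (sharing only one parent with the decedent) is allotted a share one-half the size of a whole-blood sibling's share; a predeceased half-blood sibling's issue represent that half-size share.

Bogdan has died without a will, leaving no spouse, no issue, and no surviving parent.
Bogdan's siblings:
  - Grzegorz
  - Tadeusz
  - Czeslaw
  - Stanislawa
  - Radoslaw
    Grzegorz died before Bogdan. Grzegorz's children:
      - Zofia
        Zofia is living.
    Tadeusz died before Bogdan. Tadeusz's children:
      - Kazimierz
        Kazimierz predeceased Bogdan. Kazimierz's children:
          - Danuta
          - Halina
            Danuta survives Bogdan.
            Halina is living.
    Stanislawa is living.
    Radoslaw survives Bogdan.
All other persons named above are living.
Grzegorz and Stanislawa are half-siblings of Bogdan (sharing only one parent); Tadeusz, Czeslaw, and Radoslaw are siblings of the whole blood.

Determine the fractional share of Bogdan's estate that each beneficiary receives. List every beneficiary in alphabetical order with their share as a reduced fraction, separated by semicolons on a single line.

Czeslaw 1/4; Danuta 1/8; Halina 1/8; Radoslaw 1/4; Stanislawa 1/8; Zofia 1/8

No spouse, descendants, or parent survives, so the estate passes to Bogdan's siblings per stirpes.
Half-blood siblings count for one-half the weight of whole-blood siblings at the initial division.
Dividing 1 in proportion to weights (total weight 4): Grzegorz (weight 1/2) → 1/8; Tadeusz (weight 1) → 1/4; Czeslaw (weight 1) → 1/4; Stanislawa (weight 1/2) → 1/8; Radoslaw (weight 1) → 1/4.
Grzegorz predeceased; the 1/8 allotted to Grzegorz's branch passes to Grzegorz's issue by representation.
Zofia is the sole taker at this level and receives the full 1/8.
Tadeusz predeceased; the 1/4 allotted to Tadeusz's branch passes to Tadeusz's issue by representation.
Kazimierz's line is the sole branch at this level, so the full 1/4 passes to Kazimierz's issue by representation.
The 1/4 is divided into 2 equal shares of 1/8 among Danuta, Halina.
Danuta is living and takes 1/8.
Halina is living and takes 1/8.
Czeslaw is living and takes 1/4.
Stanislawa is living and takes 1/8.
Radoslaw is living and takes 1/4.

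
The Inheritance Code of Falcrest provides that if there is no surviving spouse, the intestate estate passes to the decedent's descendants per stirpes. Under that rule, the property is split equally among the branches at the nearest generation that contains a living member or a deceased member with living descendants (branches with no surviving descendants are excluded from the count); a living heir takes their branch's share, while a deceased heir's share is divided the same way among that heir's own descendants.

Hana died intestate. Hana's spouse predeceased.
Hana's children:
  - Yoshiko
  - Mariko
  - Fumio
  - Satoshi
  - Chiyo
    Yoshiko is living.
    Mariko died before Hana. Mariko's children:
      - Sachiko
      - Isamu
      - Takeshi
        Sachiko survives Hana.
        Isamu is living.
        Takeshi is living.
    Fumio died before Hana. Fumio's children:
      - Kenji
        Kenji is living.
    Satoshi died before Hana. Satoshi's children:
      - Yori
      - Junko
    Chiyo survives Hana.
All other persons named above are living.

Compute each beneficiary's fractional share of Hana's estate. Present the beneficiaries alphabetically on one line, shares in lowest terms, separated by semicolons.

There is no surviving spouse, so the entire estate passes to Hana's descendants per stirpes.
The estate is divided into 5 equal shares of 1/5 among Yoshiko, Mariko, Fumio, Satoshi, Chiyo.
Yoshiko is living and takes 1/5.
Mariko predeceased; the 1/5 allotted to Mariko's branch passes to Mariko's issue by representation.
The 1/5 is divided into 3 equal shares of 1/15 among Sachiko, Isamu, Takeshi.
Sachiko is living and takes 1/15.
Isamu is living and takes 1/15.
Takeshi is living and takes 1/15.
Fumio predeceased; the 1/5 allotted to Fumio's branch passes to Fumio's issue by representation.
Kenji is the sole taker at this level and receives the full 1/5.
Satoshi predeceased; the 1/5 allotted to Satoshi's branch passes to Satoshi's issue by representation.
The 1/5 is divided into 2 equal shares of 1/10 among Yori, Junko.
Yori is living and takes 1/10.
Junko is living and takes 1/10.
Chiyo is living and takes 1/5.

Chiyo 1/5; Isamu 1/15; Junko 1/10; Kenji 1/5; Sachiko 1/15; Takeshi 1/15; Yori 1/10; Yoshiko 1/5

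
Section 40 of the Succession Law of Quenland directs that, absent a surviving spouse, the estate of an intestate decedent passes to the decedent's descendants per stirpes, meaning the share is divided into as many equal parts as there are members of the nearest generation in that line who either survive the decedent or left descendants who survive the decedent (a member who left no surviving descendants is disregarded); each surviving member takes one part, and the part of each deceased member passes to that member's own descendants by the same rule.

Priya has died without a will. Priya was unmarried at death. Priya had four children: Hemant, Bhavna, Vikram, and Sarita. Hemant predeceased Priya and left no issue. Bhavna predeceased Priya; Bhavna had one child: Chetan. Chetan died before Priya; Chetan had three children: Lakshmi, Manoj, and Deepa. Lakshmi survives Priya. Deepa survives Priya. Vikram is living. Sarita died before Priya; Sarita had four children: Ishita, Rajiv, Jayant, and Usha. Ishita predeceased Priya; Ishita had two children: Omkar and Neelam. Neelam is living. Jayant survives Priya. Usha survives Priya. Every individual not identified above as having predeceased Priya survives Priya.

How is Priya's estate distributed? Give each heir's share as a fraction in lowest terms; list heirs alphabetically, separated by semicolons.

There is no surviving spouse, so the entire estate passes to Priya's descendants per stirpes.
Hemant left no surviving issue, so that branch lapses and is disregarded.
The estate is divided into 3 equal shares of 1/3 among Bhavna, Vikram, Sarita.
Bhavna predeceased; the 1/3 allotted to Bhavna's branch passes to Bhavna's issue by representation.
Chetan's line is the sole branch at this level, so the full 1/3 passes to Chetan's issue by representation.
The 1/3 is divided into 3 equal shares of 1/9 among Lakshmi, Manoj, Deepa.
Lakshmi is living and takes 1/9.
Manoj is living and takes 1/9.
Deepa is living and takes 1/9.
Vikram is living and takes 1/3.
Sarita predeceased; the 1/3 allotted to Sarita's branch passes to Sarita's issue by representation.
The 1/3 is divided into 4 equal shares of 1/12 among Ishita, Rajiv, Jayant, Usha.
Ishita predeceased; the 1/12 allotted to Ishita's branch passes to Ishita's issue by representation.
The 1/12 is divided into 2 equal shares of 1/24 among Omkar, Neelam.
Omkar is living and takes 1/24.
Neelam is living and takes 1/24.
Rajiv is living and takes 1/12.
Jayant is living and takes 1/12.
Usha is living and takes 1/12.

Deepa 1/9; Jayant 1/12; Lakshmi 1/9; Manoj 1/9; Neelam 1/24; Omkar 1/24; Rajiv 1/12; Usha 1/12; Vikram 1/3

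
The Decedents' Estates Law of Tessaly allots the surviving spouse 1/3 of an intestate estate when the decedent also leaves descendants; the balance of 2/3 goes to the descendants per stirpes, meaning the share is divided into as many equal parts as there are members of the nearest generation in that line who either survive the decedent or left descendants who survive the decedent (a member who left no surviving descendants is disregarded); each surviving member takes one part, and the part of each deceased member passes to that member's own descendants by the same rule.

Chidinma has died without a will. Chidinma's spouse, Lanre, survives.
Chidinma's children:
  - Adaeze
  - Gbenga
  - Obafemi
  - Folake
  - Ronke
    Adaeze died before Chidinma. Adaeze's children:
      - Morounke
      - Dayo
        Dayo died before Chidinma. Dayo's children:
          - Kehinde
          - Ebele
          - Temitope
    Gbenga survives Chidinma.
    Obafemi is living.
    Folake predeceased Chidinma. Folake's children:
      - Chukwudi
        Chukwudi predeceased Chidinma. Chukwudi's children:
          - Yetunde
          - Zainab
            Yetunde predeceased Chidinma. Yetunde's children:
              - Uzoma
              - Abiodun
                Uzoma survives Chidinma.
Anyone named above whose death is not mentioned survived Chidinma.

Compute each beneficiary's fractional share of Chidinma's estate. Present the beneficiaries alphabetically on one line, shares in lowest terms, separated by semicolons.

Lanre, as surviving spouse, takes 1/3.
The remaining 2/3 passes to Chidinma's descendants per stirpes.
The 2/3 is divided into 5 equal shares of 2/15 among Adaeze, Gbenga, Obafemi, Folake, Ronke.
Adaeze predeceased; the 2/15 allotted to Adaeze's branch passes to Adaeze's issue by representation.
The 2/15 is divided into 2 equal shares of 1/15 among Morounke, Dayo.
Morounke is living and takes 1/15.
Dayo predeceased; the 1/15 allotted to Dayo's branch passes to Dayo's issue by representation.
The 1/15 is divided into 3 equal shares of 1/45 among Kehinde, Ebele, Temitope.
Kehinde is living and takes 1/45.
Ebele is living and takes 1/45.
Temitope is living and takes 1/45.
Gbenga is living and takes 2/15.
Obafemi is living and takes 2/15.
Folake predeceased; the 2/15 allotted to Folake's branch passes to Folake's issue by representation.
Chukwudi's line is the sole branch at this level, so the full 2/15 passes to Chukwudi's issue by representation.
The 2/15 is divided into 2 equal shares of 1/15 among Yetunde, Zainab.
Yetunde predeceased; the 1/15 allotted to Yetunde's branch passes to Yetunde's issue by representation.
The 1/15 is divided into 2 equal shares of 1/30 among Uzoma, Abiodun.
Uzoma is living and takes 1/30.
Abiodun is living and takes 1/30.
Zainab is living and takes 1/15.
Ronke is living and takes 2/15.

Abiodun 1/30; Ebele 1/45; Gbenga 2/15; Kehinde 1/45; Lanre 1/3; Morounke 1/15; Obafemi 2/15; Ronke 2/15; Temitope 1/45; Uzoma 1/30; Zainab 1/15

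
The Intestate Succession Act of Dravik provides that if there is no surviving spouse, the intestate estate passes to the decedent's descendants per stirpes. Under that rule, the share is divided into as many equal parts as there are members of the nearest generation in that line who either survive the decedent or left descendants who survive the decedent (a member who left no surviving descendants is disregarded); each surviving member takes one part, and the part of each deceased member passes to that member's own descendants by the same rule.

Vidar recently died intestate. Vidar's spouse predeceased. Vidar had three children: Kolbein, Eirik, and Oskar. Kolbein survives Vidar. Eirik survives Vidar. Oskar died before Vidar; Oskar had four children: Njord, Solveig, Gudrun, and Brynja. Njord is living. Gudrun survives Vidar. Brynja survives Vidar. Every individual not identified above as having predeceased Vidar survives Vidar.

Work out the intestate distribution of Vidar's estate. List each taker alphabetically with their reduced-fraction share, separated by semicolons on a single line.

Brynja 1/12; Eirik 1/3; Gudrun 1/12; Kolbein 1/3; Njord 1/12; Solveig 1/12

There is no surviving spouse, so the entire estate passes to Vidar's descendants per stirpes.
The estate is divided into 3 equal shares of 1/3 among Kolbein, Eirik, Oskar.
Kolbein is living and takes 1/3.
Eirik is living and takes 1/3.
Oskar predeceased; the 1/3 allotted to Oskar's branch passes to Oskar's issue by representation.
The 1/3 is divided into 4 equal shares of 1/12 among Njord, Solveig, Gudrun, Brynja.
Njord is living and takes 1/12.
Solveig is living and takes 1/12.
Gudrun is living and takes 1/12.
Brynja is living and takes 1/12.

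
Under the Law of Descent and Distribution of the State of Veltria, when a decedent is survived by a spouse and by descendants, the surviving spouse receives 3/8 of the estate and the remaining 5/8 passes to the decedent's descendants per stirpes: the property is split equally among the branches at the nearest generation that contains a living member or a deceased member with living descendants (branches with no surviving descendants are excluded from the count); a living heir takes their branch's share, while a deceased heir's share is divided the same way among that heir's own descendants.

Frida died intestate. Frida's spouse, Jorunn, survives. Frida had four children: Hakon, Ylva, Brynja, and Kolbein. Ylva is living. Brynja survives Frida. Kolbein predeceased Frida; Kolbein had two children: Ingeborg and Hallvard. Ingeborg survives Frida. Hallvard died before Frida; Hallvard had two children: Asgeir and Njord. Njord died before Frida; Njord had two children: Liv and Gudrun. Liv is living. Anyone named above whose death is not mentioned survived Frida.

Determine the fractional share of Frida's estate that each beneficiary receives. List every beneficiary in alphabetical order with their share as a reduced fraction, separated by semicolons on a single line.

Jorunn, as surviving spouse, takes 3/8.
The remaining 5/8 passes to Frida's descendants per stirpes.
The 5/8 is divided into 4 equal shares of 5/32 among Hakon, Ylva, Brynja, Kolbein.
Hakon is living and takes 5/32.
Ylva is living and takes 5/32.
Brynja is living and takes 5/32.
Kolbein predeceased; the 5/32 allotted to Kolbein's branch passes to Kolbein's issue by representation.
The 5/32 is divided into 2 equal shares of 5/64 among Ingeborg, Hallvard.
Ingeborg is living and takes 5/64.
Hallvard predeceased; the 5/64 allotted to Hallvard's branch passes to Hallvard's issue by representation.
The 5/64 is divided into 2 equal shares of 5/128 among Asgeir, Njord.
Asgeir is living and takes 5/128.
Njord predeceased; the 5/128 allotted to Njord's branch passes to Njord's issue by representation.
The 5/128 is divided into 2 equal shares of 5/256 among Liv, Gudrun.
Liv is living and takes 5/256.
Gudrun is living and takes 5/256.

Asgeir 5/128; Brynja 5/32; Gudrun 5/256; Hakon 5/32; Ingeborg 5/64; Jorunn 3/8; Liv 5/256; Ylva 5/32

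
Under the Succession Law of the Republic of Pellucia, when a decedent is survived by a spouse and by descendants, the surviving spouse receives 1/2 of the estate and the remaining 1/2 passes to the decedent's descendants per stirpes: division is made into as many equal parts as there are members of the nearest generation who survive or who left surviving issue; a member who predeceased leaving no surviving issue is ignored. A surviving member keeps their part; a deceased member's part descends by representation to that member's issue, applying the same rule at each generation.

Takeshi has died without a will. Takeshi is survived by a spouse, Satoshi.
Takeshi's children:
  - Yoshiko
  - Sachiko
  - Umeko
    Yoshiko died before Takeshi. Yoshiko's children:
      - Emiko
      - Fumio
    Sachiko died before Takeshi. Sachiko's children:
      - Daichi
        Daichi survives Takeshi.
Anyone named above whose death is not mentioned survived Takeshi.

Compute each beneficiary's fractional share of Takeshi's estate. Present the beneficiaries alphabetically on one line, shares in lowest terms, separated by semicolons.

Daichi 1/6; Emiko 1/12; Fumio 1/12; Satoshi 1/2; Umeko 1/6

Satoshi, as surviving spouse, takes 1/2.
The remaining 1/2 passes to Takeshi's descendants per stirpes.
The 1/2 is divided into 3 equal shares of 1/6 among Yoshiko, Sachiko, Umeko.
Yoshiko predeceased; the 1/6 allotted to Yoshiko's branch passes to Yoshiko's issue by representation.
The 1/6 is divided into 2 equal shares of 1/12 among Emiko, Fumio.
Emiko is living and takes 1/12.
Fumio is living and takes 1/12.
Sachiko predeceased; the 1/6 allotted to Sachiko's branch passes to Sachiko's issue by representation.
Daichi is the sole taker at this level and receives the full 1/6.
Umeko is living and takes 1/6.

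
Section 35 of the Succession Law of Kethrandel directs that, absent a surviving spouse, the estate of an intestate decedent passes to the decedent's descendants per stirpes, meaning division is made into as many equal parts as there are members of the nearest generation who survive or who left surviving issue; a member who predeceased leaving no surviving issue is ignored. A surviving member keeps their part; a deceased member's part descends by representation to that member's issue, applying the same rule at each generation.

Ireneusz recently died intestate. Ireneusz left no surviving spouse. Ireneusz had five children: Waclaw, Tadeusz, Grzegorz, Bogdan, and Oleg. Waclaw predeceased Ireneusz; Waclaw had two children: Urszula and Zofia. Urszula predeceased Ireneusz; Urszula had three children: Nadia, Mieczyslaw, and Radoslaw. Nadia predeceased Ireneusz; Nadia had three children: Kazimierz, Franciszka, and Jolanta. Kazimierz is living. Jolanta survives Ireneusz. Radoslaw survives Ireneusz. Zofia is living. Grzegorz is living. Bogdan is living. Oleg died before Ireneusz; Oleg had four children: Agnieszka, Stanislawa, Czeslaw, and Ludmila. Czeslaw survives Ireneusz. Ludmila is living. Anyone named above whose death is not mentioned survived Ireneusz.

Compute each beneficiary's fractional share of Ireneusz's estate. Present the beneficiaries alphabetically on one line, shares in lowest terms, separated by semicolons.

There is no surviving spouse, so the entire estate passes to Ireneusz's descendants per stirpes.
The estate is divided into 5 equal shares of 1/5 among Waclaw, Tadeusz, Grzegorz, Bogdan, Oleg.
Waclaw predeceased; the 1/5 allotted to Waclaw's branch passes to Waclaw's issue by representation.
The 1/5 is divided into 2 equal shares of 1/10 among Urszula, Zofia.
Urszula predeceased; the 1/10 allotted to Urszula's branch passes to Urszula's issue by representation.
The 1/10 is divided into 3 equal shares of 1/30 among Nadia, Mieczyslaw, Radoslaw.
Nadia predeceased; the 1/30 allotted to Nadia's branch passes to Nadia's issue by representation.
The 1/30 is divided into 3 equal shares of 1/90 among Kazimierz, Franciszka, Jolanta.
Kazimierz is living and takes 1/90.
Franciszka is living and takes 1/90.
Jolanta is living and takes 1/90.
Mieczyslaw is living and takes 1/30.
Radoslaw is living and takes 1/30.
Zofia is living and takes 1/10.
Tadeusz is living and takes 1/5.
Grzegorz is living and takes 1/5.
Bogdan is living and takes 1/5.
Oleg predeceased; the 1/5 allotted to Oleg's branch passes to Oleg's issue by representation.
The 1/5 is divided into 4 equal shares of 1/20 among Agnieszka, Stanislawa, Czeslaw, Ludmila.
Agnieszka is living and takes 1/20.
Stanislawa is living and takes 1/20.
Czeslaw is living and takes 1/20.
Ludmila is living and takes 1/20.

Agnieszka 1/20; Bogdan 1/5; Czeslaw 1/20; Franciszka 1/90; Grzegorz 1/5; Jolanta 1/90; Kazimierz 1/90; Ludmila 1/20; Mieczyslaw 1/30; Radoslaw 1/30; Stanislawa 1/20; Tadeusz 1/5; Zofia 1/10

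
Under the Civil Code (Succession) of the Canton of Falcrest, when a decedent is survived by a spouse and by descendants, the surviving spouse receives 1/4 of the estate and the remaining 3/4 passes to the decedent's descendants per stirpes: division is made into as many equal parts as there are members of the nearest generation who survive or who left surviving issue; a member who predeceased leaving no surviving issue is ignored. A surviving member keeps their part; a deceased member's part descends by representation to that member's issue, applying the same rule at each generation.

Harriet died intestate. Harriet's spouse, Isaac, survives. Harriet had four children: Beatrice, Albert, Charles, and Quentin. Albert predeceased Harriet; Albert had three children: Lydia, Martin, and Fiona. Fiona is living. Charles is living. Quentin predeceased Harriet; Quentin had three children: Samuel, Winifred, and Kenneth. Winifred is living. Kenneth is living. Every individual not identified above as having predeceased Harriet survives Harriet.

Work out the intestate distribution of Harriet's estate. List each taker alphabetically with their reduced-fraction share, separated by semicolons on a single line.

Isaac, as surviving spouse, takes 1/4.
The remaining 3/4 passes to Harriet's descendants per stirpes.
The 3/4 is divided into 4 equal shares of 3/16 among Beatrice, Albert, Charles, Quentin.
Beatrice is living and takes 3/16.
Albert predeceased; the 3/16 allotted to Albert's branch passes to Albert's issue by representation.
The 3/16 is divided into 3 equal shares of 1/16 among Lydia, Martin, Fiona.
Lydia is living and takes 1/16.
Martin is living and takes 1/16.
Fiona is living and takes 1/16.
Charles is living and takes 3/16.
Quentin predeceased; the 3/16 allotted to Quentin's branch passes to Quentin's issue by representation.
The 3/16 is divided into 3 equal shares of 1/16 among Samuel, Winifred, Kenneth.
Samuel is living and takes 1/16.
Winifred is living and takes 1/16.
Kenneth is living and takes 1/16.

Beatrice 3/16; Charles 3/16; Fiona 1/16; Isaac 1/4; Kenneth 1/16; Lydia 1/16; Martin 1/16; Samuel 1/16; Winifred 1/16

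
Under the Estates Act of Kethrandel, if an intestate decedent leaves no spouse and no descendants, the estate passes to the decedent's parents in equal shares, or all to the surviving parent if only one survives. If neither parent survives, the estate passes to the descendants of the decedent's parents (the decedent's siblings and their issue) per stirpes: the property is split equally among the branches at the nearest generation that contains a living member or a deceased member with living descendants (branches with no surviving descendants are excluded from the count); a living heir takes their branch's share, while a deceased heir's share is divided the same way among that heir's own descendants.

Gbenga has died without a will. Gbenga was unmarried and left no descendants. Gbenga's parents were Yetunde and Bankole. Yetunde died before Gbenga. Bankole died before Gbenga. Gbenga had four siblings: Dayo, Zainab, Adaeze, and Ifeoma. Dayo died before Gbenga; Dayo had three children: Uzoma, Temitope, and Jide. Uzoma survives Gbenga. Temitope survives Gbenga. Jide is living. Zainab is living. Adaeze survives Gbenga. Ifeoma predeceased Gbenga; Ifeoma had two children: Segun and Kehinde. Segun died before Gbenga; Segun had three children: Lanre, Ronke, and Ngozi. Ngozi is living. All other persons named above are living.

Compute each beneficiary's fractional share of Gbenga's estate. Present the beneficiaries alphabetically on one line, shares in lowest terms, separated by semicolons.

Neither parent survives and there are no descendants, so the estate passes to Gbenga's siblings and their issue per stirpes.
The estate is divided into 4 equal shares of 1/4 among Dayo, Zainab, Adaeze, Ifeoma.
Dayo predeceased; the 1/4 allotted to Dayo's branch passes to Dayo's issue by representation.
The 1/4 is divided into 3 equal shares of 1/12 among Uzoma, Temitope, Jide.
Uzoma is living and takes 1/12.
Temitope is living and takes 1/12.
Jide is living and takes 1/12.
Zainab is living and takes 1/4.
Adaeze is living and takes 1/4.
Ifeoma predeceased; the 1/4 allotted to Ifeoma's branch passes to Ifeoma's issue by representation.
The 1/4 is divided into 2 equal shares of 1/8 among Segun, Kehinde.
Segun predeceased; the 1/8 allotted to Segun's branch passes to Segun's issue by representation.
The 1/8 is divided into 3 equal shares of 1/24 among Lanre, Ronke, Ngozi.
Lanre is living and takes 1/24.
Ronke is living and takes 1/24.
Ngozi is living and takes 1/24.
Kehinde is living and takes 1/8.

Adaeze 1/4; Jide 1/12; Kehinde 1/8; Lanre 1/24; Ngozi 1/24; Ronke 1/24; Temitope 1/12; Uzoma 1/12; Zainab 1/4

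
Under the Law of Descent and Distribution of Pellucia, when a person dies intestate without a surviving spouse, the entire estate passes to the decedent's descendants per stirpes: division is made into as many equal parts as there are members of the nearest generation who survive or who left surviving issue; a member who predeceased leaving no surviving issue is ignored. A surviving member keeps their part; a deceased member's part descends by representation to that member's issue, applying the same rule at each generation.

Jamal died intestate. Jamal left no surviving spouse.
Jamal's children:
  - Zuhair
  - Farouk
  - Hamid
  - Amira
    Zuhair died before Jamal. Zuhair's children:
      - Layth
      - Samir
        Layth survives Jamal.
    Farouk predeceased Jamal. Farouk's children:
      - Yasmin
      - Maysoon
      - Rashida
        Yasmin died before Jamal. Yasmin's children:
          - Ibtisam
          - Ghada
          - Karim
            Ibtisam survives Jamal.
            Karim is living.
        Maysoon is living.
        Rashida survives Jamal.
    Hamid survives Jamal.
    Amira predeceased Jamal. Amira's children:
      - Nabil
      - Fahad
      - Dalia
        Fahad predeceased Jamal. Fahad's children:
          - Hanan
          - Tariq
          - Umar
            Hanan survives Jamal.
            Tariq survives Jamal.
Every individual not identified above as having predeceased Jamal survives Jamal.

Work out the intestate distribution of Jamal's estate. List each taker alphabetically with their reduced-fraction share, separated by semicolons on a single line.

There is no surviving spouse, so the entire estate passes to Jamal's descendants per stirpes.
The estate is divided into 4 equal shares of 1/4 among Zuhair, Farouk, Hamid, Amira.
Zuhair predeceased; the 1/4 allotted to Zuhair's branch passes to Zuhair's issue by representation.
The 1/4 is divided into 2 equal shares of 1/8 among Layth, Samir.
Layth is living and takes 1/8.
Samir is living and takes 1/8.
Farouk predeceased; the 1/4 allotted to Farouk's branch passes to Farouk's issue by representation.
The 1/4 is divided into 3 equal shares of 1/12 among Yasmin, Maysoon, Rashida.
Yasmin predeceased; the 1/12 allotted to Yasmin's branch passes to Yasmin's issue by representation.
The 1/12 is divided into 3 equal shares of 1/36 among Ibtisam, Ghada, Karim.
Ibtisam is living and takes 1/36.
Ghada is living and takes 1/36.
Karim is living and takes 1/36.
Maysoon is living and takes 1/12.
Rashida is living and takes 1/12.
Hamid is living and takes 1/4.
Amira predeceased; the 1/4 allotted to Amira's branch passes to Amira's issue by representation.
The 1/4 is divided into 3 equal shares of 1/12 among Nabil, Fahad, Dalia.
Nabil is living and takes 1/12.
Fahad predeceased; the 1/12 allotted to Fahad's branch passes to Fahad's issue by representation.
The 1/12 is divided into 3 equal shares of 1/36 among Hanan, Tariq, Umar.
Hanan is living and takes 1/36.
Tariq is living and takes 1/36.
Umar is living and takes 1/36.
Dalia is living and takes 1/12.

Dalia 1/12; Ghada 1/36; Hamid 1/4; Hanan 1/36; Ibtisam 1/36; Karim 1/36; Layth 1/8; Maysoon 1/12; Nabil 1/12; Rashida 1/12; Samir 1/8; Tariq 1/36; Umar 1/36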